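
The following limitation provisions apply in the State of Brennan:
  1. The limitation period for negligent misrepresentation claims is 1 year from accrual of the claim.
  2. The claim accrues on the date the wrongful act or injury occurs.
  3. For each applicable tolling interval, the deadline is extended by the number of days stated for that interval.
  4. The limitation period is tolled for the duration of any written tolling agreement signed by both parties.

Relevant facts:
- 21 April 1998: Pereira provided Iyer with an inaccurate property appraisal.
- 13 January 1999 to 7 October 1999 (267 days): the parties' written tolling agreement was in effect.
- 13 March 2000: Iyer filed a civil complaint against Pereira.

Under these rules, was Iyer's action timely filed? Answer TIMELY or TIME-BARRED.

The claim accrued on 21 April 1998, when the wrongful act occurred.
1 year from 21 April 1998 is 21 April 1999.
The period was tolled for 267 days by the written tolling agreement (13 January 1999 to 7 October 1999), pushing the deadline to 13 January 2000.
Iyer filed on 13 March 2000, after the 13 January 2000 deadline, so the action is time-barred.

TIME-BARRED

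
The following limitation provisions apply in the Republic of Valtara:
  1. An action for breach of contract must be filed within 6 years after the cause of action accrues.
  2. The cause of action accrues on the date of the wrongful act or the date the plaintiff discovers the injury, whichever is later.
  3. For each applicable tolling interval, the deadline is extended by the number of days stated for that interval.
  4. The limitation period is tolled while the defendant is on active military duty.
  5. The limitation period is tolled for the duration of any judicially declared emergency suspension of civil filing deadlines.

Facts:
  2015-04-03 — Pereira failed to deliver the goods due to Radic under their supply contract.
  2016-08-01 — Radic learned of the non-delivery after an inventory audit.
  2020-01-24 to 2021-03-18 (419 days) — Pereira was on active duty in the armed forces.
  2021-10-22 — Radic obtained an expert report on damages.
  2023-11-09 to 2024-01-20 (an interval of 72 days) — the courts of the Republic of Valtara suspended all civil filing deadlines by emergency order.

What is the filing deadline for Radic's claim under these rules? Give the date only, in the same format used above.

Because discovery on 2016-08-01 post-dates the 2015-04-03 act, accrual under the later-of rule falls on 2016-08-01.
Adding the 6 years base period to 2016-08-01 gives a deadline of 2022-08-01, before any tolling.
Because the defendant's active military service ran from 2020-01-24 to 2021-03-18, the deadline is extended by 419 days to 2023-09-24.
By the time the emergency suspension of filing deadlines began on 2023-11-09, the limitation period had already expired on 2023-09-24; that interval cannot revive it.
None of the other events listed affects the running of the period under the stated rules.

2023-09-24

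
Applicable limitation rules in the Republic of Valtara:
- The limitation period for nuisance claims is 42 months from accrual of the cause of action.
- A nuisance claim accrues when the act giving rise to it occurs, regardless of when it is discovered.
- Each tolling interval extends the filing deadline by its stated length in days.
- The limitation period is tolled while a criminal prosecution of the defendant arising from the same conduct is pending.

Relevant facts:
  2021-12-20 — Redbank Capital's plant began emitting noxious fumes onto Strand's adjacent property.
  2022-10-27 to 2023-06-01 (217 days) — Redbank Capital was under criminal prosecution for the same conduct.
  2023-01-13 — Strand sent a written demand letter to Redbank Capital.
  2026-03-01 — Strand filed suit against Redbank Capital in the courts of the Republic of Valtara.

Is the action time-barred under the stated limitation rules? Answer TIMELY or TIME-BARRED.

The cause of action accrued on 2021-12-20, the date of the act.
The untolled deadline — 42 months after 2021-12-20 — is 2025-06-20.
Because the pending criminal prosecution ran from 2022-10-27 to 2023-06-01, the deadline is extended by 217 days to 2026-01-23.
The other events in the timeline have no effect on the limitation period under the stated rules.
Filing on 2026-03-01 missed the 2026-01-23 deadline — the action is time-barred.

TIME-BARRED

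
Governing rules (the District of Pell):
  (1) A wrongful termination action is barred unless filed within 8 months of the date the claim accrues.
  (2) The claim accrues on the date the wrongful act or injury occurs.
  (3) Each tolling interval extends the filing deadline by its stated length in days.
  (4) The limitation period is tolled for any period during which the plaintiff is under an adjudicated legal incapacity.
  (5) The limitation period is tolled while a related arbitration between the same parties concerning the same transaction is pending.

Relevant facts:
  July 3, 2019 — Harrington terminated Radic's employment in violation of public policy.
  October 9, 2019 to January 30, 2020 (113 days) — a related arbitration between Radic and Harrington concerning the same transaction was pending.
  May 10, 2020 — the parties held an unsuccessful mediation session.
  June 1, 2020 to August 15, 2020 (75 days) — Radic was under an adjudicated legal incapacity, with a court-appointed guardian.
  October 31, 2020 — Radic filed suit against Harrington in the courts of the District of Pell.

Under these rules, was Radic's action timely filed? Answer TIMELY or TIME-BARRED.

TIME-BARRED

The claim accrued on July 3, 2019, the date of the act.
8 months from July 3, 2019 is March 3, 2020.
Because the pending related arbitration ran from October 9, 2019 to January 30, 2020, the deadline is extended by 113 days to June 24, 2020.
The plaintiff's legal incapacity from June 1, 2020 to August 15, 2020 tolled the period for 75 days, extending the deadline to September 7, 2020.
Nothing else in the chronology tolls or restarts the period.
The October 31, 2020 filing falls after the September 7, 2020 deadline; the claim is time-barred.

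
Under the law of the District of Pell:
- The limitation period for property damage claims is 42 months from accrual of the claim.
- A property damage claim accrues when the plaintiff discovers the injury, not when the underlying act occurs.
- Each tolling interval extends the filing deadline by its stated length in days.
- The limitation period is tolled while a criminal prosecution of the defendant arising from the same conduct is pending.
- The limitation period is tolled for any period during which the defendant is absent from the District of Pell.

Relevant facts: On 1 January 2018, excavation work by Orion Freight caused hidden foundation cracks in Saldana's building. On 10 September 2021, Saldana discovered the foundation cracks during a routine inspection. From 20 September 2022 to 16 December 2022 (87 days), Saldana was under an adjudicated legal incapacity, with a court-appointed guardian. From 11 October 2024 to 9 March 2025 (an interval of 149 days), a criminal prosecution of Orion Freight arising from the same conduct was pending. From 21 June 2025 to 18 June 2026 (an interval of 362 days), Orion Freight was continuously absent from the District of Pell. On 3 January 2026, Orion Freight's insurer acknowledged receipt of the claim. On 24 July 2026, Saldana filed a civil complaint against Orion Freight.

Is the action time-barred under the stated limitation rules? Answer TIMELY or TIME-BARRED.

TIMELY

The claim did not accrue until Saldana discovered the injury on 10 September 2021; the 1 January 2018 act date does not start the clock under the stated rule.
Adding the 42 months base period to 10 September 2021 gives a deadline of 10 March 2025, before any tolling.
The period was tolled for 149 days by the pending criminal prosecution (11 October 2024 to 9 March 2025), pushing the deadline to 6 August 2025.
Because the defendant's absence from the jurisdiction ran from 21 June 2025 to 18 June 2026, the deadline is extended by 362 days to 3 August 2026.
No stated provision tolls the period for the plaintiff's incapacity, so the interval from 20 September 2022 to 16 December 2022 has no effect on the deadline.
None of the other events listed affects the running of the period under the stated rules.
The 24 July 2026 filing precedes the 3 August 2026 deadline; the claim is timely.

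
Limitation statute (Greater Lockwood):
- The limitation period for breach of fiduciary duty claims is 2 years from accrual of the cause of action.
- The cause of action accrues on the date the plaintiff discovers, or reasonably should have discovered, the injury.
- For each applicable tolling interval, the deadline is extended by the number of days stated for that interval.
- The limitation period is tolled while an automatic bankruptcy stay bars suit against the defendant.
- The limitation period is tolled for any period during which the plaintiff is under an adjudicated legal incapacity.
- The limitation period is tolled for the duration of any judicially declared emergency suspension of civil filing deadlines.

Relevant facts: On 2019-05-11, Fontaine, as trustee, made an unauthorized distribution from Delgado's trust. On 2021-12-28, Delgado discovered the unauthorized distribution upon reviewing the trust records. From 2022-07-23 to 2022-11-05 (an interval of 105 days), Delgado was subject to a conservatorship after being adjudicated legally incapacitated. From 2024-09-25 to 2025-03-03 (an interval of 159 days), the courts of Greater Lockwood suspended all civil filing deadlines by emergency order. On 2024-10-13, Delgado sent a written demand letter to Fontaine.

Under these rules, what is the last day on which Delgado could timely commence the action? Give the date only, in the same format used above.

2024-04-11

The claim did not accrue until Delgado discovered the injury on 2021-12-28; the 2019-05-11 act date does not start the clock under the stated rule.
Adding the 2 years base period to 2021-12-28 gives a deadline of 2023-12-28, before any tolling.
The plaintiff's legal incapacity from 2022-07-23 to 2022-11-05 tolled the period for 105 days, extending the deadline to 2024-04-11.
The emergency suspension of filing deadlines from 2024-09-25 to 2025-03-03 began after the period had already run on 2024-04-11, so it has no tolling effect.
Nothing else in the chronology tolls or restarts the period.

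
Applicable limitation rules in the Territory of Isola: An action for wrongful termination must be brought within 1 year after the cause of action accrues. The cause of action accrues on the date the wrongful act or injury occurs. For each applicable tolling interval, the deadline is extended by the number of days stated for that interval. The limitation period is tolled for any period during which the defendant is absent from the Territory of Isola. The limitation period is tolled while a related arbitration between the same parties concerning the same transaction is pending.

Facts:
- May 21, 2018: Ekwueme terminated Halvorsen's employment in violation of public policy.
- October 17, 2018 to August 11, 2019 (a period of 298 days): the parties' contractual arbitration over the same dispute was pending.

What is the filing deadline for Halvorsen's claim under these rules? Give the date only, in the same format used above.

The cause of action accrued on May 21, 2018, the date of the act.
1 year from May 21, 2018 is May 21, 2019.
The pending related arbitration from October 17, 2018 to August 11, 2019 tolled the period for 298 days, extending the deadline to March 14, 2020.

March 14, 2020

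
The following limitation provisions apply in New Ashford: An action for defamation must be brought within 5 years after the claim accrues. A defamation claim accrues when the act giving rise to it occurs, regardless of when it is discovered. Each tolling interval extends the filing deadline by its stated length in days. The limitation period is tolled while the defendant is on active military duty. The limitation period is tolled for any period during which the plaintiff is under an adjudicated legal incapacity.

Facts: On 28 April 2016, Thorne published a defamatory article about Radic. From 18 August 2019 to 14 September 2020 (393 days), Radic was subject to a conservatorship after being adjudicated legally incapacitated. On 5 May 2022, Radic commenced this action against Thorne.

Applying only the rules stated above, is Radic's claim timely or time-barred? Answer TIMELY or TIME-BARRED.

TIMELY

The claim accrued on 28 April 2016, when the wrongful act occurred.
5 years from 28 April 2016 is 28 April 2021.
The period was tolled for 393 days by the plaintiff's legal incapacity (18 August 2019 to 14 September 2020), pushing the deadline to 26 May 2022.
Radic filed on 5 May 2022, before the 26 May 2022 deadline, so the action is timely.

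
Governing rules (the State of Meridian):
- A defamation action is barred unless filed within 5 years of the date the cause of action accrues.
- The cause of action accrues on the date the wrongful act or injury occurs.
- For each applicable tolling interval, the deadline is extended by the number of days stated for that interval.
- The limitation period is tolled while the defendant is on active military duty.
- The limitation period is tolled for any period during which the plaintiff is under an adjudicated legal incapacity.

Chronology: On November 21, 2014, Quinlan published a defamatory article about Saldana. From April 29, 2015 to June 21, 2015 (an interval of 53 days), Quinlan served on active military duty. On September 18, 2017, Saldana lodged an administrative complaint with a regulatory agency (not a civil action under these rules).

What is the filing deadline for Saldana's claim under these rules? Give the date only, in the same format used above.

The cause of action accrued on November 21, 2014, the date of the act.
The untolled deadline — 5 years after November 21, 2014 — is November 21, 2019.
The period was tolled for 53 days by the defendant's active military service (April 29, 2015 to June 21, 2015), pushing the deadline to January 13, 2020.
Nothing else in the chronology tolls or restarts the period.

January 13, 2020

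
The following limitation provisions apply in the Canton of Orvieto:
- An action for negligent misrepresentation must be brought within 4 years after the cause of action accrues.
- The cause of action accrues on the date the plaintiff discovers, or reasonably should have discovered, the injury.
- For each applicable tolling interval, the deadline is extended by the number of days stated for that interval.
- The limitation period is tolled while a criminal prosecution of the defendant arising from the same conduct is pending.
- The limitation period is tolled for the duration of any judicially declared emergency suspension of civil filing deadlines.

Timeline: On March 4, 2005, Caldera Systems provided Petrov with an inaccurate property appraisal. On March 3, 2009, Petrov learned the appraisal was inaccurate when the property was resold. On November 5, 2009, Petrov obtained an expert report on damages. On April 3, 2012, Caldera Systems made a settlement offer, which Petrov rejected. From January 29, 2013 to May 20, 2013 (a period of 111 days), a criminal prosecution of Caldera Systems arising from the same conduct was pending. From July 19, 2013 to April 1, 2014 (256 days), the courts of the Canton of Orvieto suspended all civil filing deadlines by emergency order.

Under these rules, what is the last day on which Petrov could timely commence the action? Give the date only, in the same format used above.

Under the discovery rule, the claim accrued on March 3, 2009, when Petrov discovered the injury — not on the March 4, 2005 date of the underlying act.
4 years from March 3, 2009 is March 3, 2013.
The pending criminal prosecution from January 29, 2013 to May 20, 2013 tolled the period for 111 days, extending the deadline to June 22, 2013.
The emergency suspension of filing deadlines starting July 19, 2013 came too late — the period had run on June 22, 2013 — and so does not extend the deadline.
None of the other events listed affects the running of the period under the stated rules.

June 22, 2013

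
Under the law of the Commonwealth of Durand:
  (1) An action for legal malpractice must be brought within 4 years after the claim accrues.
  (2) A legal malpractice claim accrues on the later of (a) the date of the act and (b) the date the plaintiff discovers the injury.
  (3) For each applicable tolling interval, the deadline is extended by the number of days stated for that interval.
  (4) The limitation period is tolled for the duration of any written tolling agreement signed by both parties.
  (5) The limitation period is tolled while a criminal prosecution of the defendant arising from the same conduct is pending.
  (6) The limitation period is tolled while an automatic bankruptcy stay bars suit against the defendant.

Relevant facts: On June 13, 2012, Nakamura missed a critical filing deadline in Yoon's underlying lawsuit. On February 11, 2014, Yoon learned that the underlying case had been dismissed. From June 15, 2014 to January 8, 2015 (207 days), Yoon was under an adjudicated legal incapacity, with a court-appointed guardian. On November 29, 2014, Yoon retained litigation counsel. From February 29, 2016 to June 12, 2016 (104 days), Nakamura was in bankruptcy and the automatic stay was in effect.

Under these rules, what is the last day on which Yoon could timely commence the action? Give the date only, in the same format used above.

May 26, 2018

The claim accrued on February 11, 2014 — the later of the June 13, 2012 act and the February 11, 2014 discovery.
4 years from February 11, 2014 is February 11, 2018.
The automatic bankruptcy stay from February 29, 2016 to June 12, 2016 tolled the period for 104 days, extending the deadline to May 26, 2018.
The plaintiff's legal incapacity from June 15, 2014 to January 8, 2015 does not toll the period, because no stated rule makes the plaintiff's incapacity a tolling event.
None of the other events listed affects the running of the period under the stated rules.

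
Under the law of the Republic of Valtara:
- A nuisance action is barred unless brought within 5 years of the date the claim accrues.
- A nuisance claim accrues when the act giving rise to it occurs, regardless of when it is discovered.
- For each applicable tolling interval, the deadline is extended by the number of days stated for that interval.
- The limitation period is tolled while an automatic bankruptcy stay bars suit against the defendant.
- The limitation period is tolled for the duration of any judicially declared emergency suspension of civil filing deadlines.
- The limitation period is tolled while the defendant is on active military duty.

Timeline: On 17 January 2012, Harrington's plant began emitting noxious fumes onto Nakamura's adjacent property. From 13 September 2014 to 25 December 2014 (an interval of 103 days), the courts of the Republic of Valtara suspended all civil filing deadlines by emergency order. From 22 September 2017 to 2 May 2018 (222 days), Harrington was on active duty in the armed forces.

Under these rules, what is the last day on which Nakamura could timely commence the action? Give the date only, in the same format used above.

30 April 2017

The claim accrued on 17 January 2012, when the wrongful act occurred.
Adding the 5 years base period to 17 January 2012 gives a deadline of 17 January 2017, before any tolling.
The emergency suspension of filing deadlines from 13 September 2014 to 25 December 2014 tolled the period for 103 days, extending the deadline to 30 April 2017.
The defendant's active military service from 22 September 2017 to 2 May 2018 began after the period had already run on 30 April 2017, so it has no tolling effect.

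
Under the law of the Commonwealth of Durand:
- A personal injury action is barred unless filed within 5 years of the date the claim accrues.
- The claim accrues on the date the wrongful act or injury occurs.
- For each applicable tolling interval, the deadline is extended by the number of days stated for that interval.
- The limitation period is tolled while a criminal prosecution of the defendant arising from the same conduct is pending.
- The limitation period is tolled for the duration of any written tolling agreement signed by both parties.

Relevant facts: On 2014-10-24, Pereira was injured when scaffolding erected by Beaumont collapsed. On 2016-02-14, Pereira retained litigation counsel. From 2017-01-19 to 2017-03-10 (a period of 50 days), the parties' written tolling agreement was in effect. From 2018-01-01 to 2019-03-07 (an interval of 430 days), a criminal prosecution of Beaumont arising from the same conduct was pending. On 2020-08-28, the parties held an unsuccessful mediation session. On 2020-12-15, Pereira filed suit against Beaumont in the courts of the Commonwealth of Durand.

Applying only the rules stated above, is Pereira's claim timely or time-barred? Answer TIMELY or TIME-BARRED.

The claim accrued on 2014-10-24, the date of the act.
The untolled deadline — 5 years after 2014-10-24 — is 2019-10-24.
The period was tolled for 50 days by the written tolling agreement (2017-01-19 to 2017-03-10), pushing the deadline to 2019-12-13.
Because the pending criminal prosecution ran from 2018-01-01 to 2019-03-07, the deadline is extended by 430 days to 2021-02-15.
Nothing else in the chronology tolls or restarts the period.
Pereira filed on 2020-12-15, before the 2021-02-15 deadline, so the action is timely.

TIMELY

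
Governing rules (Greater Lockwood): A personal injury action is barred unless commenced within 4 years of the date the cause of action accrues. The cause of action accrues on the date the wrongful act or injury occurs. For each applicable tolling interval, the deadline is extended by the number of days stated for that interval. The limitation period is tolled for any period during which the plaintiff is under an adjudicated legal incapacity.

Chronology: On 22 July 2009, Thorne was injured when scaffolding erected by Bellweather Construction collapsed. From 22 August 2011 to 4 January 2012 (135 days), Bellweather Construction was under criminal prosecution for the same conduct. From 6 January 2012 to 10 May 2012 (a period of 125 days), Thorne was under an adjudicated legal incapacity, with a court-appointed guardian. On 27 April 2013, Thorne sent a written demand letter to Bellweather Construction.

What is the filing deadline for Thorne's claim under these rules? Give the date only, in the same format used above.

24 November 2013

The limitation period began to run on 22 July 2009.
Adding the 4 years base period to 22 July 2009 gives a deadline of 22 July 2013, before any tolling.
The plaintiff's legal incapacity from 6 January 2012 to 10 May 2012 tolled the period for 125 days, extending the deadline to 24 November 2013.
Although a criminal prosecution ran from 22 August 2011 to 4 January 2012, the stated rules do not make that a tolling event, so it is disregarded.
Nothing else in the chronology tolls or restarts the period.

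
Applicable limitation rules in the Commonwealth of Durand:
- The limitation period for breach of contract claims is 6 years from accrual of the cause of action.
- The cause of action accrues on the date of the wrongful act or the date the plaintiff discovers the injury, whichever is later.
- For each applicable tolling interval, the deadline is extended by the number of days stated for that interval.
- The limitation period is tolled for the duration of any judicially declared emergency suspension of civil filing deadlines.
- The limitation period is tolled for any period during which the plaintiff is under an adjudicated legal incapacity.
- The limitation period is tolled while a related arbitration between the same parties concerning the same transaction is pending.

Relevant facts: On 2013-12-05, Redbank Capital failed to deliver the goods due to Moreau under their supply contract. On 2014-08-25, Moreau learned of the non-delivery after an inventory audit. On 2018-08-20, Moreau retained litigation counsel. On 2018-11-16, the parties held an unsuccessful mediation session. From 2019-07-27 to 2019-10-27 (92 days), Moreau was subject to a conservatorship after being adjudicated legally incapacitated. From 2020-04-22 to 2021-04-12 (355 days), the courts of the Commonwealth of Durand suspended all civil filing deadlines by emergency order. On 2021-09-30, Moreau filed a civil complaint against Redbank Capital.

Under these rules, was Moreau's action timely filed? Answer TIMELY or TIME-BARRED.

Because discovery on 2014-08-25 post-dates the 2013-12-05 act, accrual under the later-of rule falls on 2014-08-25.
The untolled deadline — 6 years after 2014-08-25 — is 2020-08-25.
The plaintiff's legal incapacity from 2019-07-27 to 2019-10-27 tolled the period for 92 days, extending the deadline to 2020-11-25.
The period was tolled for 355 days by the emergency suspension of filing deadlines (2020-04-22 to 2021-04-12), pushing the deadline to 2021-11-15.
None of the other events listed affects the running of the period under the stated rules.
Moreau filed on 2021-09-30, before the 2021-11-15 deadline, so the action is timely.

TIMELY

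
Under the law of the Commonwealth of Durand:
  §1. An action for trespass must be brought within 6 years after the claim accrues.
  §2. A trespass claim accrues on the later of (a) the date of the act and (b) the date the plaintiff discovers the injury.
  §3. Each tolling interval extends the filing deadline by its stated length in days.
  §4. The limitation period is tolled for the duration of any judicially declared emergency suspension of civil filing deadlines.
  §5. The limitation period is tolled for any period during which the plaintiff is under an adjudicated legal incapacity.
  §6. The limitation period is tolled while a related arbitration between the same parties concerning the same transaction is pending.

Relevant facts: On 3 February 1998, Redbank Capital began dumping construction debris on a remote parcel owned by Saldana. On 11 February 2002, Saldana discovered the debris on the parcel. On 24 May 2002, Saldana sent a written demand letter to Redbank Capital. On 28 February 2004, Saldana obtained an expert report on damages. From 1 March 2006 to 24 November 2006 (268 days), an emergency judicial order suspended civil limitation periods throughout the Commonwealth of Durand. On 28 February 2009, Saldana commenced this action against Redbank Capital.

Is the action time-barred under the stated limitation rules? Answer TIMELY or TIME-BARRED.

TIME-BARRED

Taking the later of the act (3 February 1998) and discovery (11 February 2002), the claim accrued on 11 February 2002.
Adding the 6 years base period to 11 February 2002 gives a deadline of 11 February 2008, before any tolling.
The emergency suspension of filing deadlines from 1 March 2006 to 24 November 2006 tolled the period for 268 days, extending the deadline to 5 November 2008.
Nothing else in the chronology tolls or restarts the period.
Filing on 28 February 2009 missed the 5 November 2008 deadline — the action is time-barred.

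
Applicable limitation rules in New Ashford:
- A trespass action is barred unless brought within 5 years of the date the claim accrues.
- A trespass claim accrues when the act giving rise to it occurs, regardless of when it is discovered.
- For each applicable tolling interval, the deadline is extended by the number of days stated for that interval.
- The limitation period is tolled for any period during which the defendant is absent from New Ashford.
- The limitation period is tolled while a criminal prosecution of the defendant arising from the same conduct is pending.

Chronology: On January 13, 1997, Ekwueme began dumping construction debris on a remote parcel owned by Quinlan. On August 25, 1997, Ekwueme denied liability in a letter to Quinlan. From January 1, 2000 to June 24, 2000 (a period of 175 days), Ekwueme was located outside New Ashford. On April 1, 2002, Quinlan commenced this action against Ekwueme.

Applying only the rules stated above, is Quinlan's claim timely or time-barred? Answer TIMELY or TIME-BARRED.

The claim accrued on January 13, 1997, the date of the act.
5 years from January 13, 1997 is January 13, 2002.
The period was tolled for 175 days by the defendant's absence from the jurisdiction (January 1, 2000 to June 24, 2000), pushing the deadline to July 7, 2002.
The other events in the timeline have no effect on the limitation period under the stated rules.
Quinlan filed on April 1, 2002, before the July 7, 2002 deadline, so the action is timely.

TIMELY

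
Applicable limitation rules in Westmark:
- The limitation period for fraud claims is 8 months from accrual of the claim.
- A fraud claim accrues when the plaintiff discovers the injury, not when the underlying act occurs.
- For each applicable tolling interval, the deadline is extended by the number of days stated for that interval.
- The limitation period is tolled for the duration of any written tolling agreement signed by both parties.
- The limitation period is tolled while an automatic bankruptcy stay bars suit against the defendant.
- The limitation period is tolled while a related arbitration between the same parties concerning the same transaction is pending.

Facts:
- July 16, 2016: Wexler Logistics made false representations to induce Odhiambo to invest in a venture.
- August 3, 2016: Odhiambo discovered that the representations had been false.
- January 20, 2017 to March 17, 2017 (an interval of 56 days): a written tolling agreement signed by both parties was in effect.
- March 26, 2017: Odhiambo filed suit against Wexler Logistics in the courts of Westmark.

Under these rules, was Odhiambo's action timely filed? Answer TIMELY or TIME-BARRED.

TIMELY

Accrual is tied to discovery, so the period began on August 3, 2016 rather than on July 16, 2016 when the act occurred.
The untolled deadline — 8 months after August 3, 2016 — is April 3, 2017.
Because the written tolling agreement ran from January 20, 2017 to March 17, 2017, the deadline is extended by 56 days to May 29, 2017.
Filing on March 26, 2017 beat the May 29, 2017 deadline — the action is timely.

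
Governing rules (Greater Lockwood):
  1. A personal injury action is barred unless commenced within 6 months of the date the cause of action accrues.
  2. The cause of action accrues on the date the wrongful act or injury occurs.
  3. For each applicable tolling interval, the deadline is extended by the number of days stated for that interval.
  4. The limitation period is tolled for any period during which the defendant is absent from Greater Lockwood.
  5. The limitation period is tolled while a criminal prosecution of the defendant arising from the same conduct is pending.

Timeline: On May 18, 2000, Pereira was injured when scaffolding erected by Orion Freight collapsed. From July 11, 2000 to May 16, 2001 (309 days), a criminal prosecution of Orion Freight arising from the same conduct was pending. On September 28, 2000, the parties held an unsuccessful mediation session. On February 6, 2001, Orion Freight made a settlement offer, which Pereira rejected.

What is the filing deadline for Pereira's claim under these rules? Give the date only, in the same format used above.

September 23, 2001

The limitation period began to run on May 18, 2000.
Adding the 6 months base period to May 18, 2000 gives a deadline of November 18, 2000, before any tolling.
Because the pending criminal prosecution ran from July 11, 2000 to May 16, 2001, the deadline is extended by 309 days to September 23, 2001.
The other events in the timeline have no effect on the limitation period under the stated rules.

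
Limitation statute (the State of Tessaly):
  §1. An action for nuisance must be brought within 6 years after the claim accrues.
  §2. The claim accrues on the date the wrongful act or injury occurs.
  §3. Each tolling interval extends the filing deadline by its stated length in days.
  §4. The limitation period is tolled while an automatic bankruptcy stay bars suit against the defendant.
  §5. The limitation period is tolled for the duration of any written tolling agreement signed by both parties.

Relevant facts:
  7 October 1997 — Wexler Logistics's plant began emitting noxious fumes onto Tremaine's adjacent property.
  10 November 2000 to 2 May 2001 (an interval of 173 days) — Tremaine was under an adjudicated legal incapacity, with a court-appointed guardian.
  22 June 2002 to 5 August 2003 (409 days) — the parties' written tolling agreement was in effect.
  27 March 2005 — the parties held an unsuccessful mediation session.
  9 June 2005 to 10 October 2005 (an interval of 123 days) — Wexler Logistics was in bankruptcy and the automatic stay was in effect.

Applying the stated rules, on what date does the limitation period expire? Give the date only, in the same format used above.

The limitation period began to run on 7 October 1997.
The untolled deadline — 6 years after 7 October 1997 — is 7 October 2003.
Because the written tolling agreement ran from 22 June 2002 to 5 August 2003, the deadline is extended by 409 days to 19 November 2004.
By the time the automatic bankruptcy stay began on 9 June 2005, the limitation period had already expired on 19 November 2004; that interval cannot revive it.
Although the plaintiff's incapacity ran from 10 November 2000 to 2 May 2001, the stated rules do not make that a tolling event, so it is disregarded.
Nothing else in the chronology tolls or restarts the period.

19 November 2004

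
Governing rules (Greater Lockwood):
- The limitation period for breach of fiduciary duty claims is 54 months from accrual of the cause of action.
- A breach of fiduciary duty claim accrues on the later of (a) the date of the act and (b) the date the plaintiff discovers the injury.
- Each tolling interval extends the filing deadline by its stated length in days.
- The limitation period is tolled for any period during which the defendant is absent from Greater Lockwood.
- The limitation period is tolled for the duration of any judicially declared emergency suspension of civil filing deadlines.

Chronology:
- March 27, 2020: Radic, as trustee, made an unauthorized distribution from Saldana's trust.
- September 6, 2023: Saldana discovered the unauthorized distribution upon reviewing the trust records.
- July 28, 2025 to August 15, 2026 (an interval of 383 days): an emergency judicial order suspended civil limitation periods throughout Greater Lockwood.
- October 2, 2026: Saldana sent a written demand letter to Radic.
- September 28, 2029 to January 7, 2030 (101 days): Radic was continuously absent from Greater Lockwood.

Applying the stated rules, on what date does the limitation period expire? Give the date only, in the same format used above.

March 24, 2029

Taking the later of the act (March 27, 2020) and discovery (September 6, 2023), the claim accrued on September 6, 2023.
The untolled deadline — 54 months after September 6, 2023 — is March 6, 2028.
The period was tolled for 383 days by the emergency suspension of filing deadlines (July 28, 2025 to August 15, 2026), pushing the deadline to March 24, 2029.
The defendant's absence from the jurisdiction starting September 28, 2029 came too late — the period had run on March 24, 2029 — and so does not extend the deadline.
None of the other events listed affects the running of the period under the stated rules.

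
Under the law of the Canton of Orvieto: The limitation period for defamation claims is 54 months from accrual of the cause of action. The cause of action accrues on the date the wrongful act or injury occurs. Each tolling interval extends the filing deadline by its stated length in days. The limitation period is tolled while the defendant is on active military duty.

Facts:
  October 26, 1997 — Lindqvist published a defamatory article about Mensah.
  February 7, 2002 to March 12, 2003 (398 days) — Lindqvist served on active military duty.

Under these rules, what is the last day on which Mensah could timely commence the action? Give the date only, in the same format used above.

The claim accrued on October 26, 1997, when the wrongful act occurred.
Adding the 54 months base period to October 26, 1997 gives a deadline of April 26, 2002, before any tolling.
Because the defendant's active military service ran from February 7, 2002 to March 12, 2003, the deadline is extended by 398 days to May 29, 2003.

May 29, 2003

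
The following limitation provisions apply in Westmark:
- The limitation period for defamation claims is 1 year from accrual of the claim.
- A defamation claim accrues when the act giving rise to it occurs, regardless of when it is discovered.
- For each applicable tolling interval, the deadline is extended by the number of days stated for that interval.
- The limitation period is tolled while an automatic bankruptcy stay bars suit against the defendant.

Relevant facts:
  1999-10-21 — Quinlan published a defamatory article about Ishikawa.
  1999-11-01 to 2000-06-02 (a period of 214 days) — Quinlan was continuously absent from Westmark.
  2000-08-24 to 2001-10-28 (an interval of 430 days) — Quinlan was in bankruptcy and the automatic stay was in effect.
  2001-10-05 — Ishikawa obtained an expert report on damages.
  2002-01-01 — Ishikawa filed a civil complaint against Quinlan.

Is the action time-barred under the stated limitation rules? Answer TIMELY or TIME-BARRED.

TIME-BARRED

The claim accrued on 1999-10-21, when the wrongful act occurred.
1 year from 1999-10-21 is 2000-10-21.
The automatic bankruptcy stay from 2000-08-24 to 2001-10-28 tolled the period for 430 days, extending the deadline to 2001-12-25.
Although the defendant's absence ran from 1999-11-01 to 2000-06-02, the stated rules do not make that a tolling event, so it is disregarded.
Nothing else in the chronology tolls or restarts the period.
The 2002-01-01 filing falls after the 2001-12-25 deadline; the claim is time-barred.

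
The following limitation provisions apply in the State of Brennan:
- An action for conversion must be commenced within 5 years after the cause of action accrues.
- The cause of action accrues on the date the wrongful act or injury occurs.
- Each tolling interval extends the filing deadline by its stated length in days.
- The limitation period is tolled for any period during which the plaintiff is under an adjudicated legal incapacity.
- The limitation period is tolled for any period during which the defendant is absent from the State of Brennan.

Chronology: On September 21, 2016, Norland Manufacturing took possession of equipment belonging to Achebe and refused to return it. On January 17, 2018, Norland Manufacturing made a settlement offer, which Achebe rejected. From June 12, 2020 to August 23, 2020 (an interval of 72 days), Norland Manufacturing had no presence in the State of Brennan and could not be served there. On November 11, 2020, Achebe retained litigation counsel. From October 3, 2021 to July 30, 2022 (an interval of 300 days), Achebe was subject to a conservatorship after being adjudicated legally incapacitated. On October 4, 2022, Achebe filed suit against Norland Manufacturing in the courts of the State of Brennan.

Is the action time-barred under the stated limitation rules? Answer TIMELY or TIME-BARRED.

TIME-BARRED

The claim accrued on September 21, 2016, when the wrongful act occurred.
The untolled deadline — 5 years after September 21, 2016 — is September 21, 2021.
The period was tolled for 72 days by the defendant's absence from the jurisdiction (June 12, 2020 to August 23, 2020), pushing the deadline to December 2, 2021.
Because the plaintiff's legal incapacity ran from October 3, 2021 to July 30, 2022, the deadline is extended by 300 days to September 28, 2022.
The other events in the timeline have no effect on the limitation period under the stated rules.
Achebe filed on October 4, 2022, after the September 28, 2022 deadline, so the action is time-barred.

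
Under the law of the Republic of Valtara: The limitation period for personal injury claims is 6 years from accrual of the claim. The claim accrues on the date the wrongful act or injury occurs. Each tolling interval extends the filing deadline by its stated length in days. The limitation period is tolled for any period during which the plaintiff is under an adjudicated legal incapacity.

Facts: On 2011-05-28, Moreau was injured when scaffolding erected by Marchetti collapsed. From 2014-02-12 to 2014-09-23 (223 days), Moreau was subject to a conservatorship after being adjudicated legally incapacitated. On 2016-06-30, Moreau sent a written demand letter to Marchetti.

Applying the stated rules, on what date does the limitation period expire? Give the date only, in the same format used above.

2018-01-06

The claim accrued on 2011-05-28, when the wrongful act occurred.
6 years from 2011-05-28 is 2017-05-28.
The plaintiff's legal incapacity from 2014-02-12 to 2014-09-23 tolled the period for 223 days, extending the deadline to 2018-01-06.
Nothing else in the chronology tolls or restarts the period.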